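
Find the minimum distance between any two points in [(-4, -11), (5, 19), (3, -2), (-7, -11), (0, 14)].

Computing all pairwise distances among 5 points:

d((-4, -11), (5, 19)) = 31.3209
d((-4, -11), (3, -2)) = 11.4018
d((-4, -11), (-7, -11)) = 3.0 <-- minimum
d((-4, -11), (0, 14)) = 25.318
d((5, 19), (3, -2)) = 21.095
d((5, 19), (-7, -11)) = 32.311
d((5, 19), (0, 14)) = 7.0711
d((3, -2), (-7, -11)) = 13.4536
d((3, -2), (0, 14)) = 16.2788
d((-7, -11), (0, 14)) = 25.9615

Closest pair: (-4, -11) and (-7, -11) with distance 3.0

The closest pair is (-4, -11) and (-7, -11) with Euclidean distance 3.0. For 5 points, brute-force pairwise comparison is shown above. For large n, the divide-and-conquer algorithm (sort by x, recurse on halves, check the dividing strip) achieves O(n log n).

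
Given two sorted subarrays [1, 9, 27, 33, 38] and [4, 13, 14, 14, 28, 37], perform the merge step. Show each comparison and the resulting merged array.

Merging process:

Compare 1 vs 4: take 1 from left. Merged: [1]
Compare 9 vs 4: take 4 from right. Merged: [1, 4]
Compare 9 vs 13: take 9 from left. Merged: [1, 4, 9]
Compare 27 vs 13: take 13 from right. Merged: [1, 4, 9, 13]
Compare 27 vs 14: take 14 from right. Merged: [1, 4, 9, 13, 14]
Compare 27 vs 14: take 14 from right. Merged: [1, 4, 9, 13, 14, 14]
Compare 27 vs 28: take 27 from left. Merged: [1, 4, 9, 13, 14, 14, 27]
Compare 33 vs 28: take 28 from right. Merged: [1, 4, 9, 13, 14, 14, 27, 28]
Compare 33 vs 37: take 33 from left. Merged: [1, 4, 9, 13, 14, 14, 27, 28, 33]
Compare 38 vs 37: take 37 from right. Merged: [1, 4, 9, 13, 14, 14, 27, 28, 33, 37]
Append remaining from left: [38]. Merged: [1, 4, 9, 13, 14, 14, 27, 28, 33, 37, 38]

Final merged array: [1, 4, 9, 13, 14, 14, 27, 28, 33, 37, 38]
Total comparisons: 10

The merged array is [1, 4, 9, 13, 14, 14, 27, 28, 33, 37, 38], requiring 10 comparisons. The merge step runs in O(n) time where n is the total number of elements.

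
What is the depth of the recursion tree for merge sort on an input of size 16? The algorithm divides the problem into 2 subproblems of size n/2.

For divide and conquer with division factor 2:

Problem sizes at each level:
Level 0: 16
Level 1: 8
Level 2: 4
Level 3: 2
Level 4: 1

The root is level 0 and the size-1 base case is level 4 (the tree spans levels 0 through 4, i.e. 5 levels counting the root), so the depth is the number of divisions: log_2(16) = 4

The recursion tree depth is log_2(16) = 4. At each level, the problem size is divided by 2, so it takes 4 divisions to reduce to a base case of size 1. The algorithm makes 2 recursive calls at each level.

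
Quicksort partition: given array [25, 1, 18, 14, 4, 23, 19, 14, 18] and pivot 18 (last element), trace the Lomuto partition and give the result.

Lomuto partition with pivot = 18:

Initial array: [25, 1, 18, 14, 4, 23, 19, 14, 18]

arr[0]=25 > 18: no swap
arr[1]=1 <= 18: swap with position 0, array becomes [1, 25, 18, 14, 4, 23, 19, 14, 18]
arr[2]=18 <= 18: swap with position 1, array becomes [1, 18, 25, 14, 4, 23, 19, 14, 18]
arr[3]=14 <= 18: swap with position 2, array becomes [1, 18, 14, 25, 4, 23, 19, 14, 18]
arr[4]=4 <= 18: swap with position 3, array becomes [1, 18, 14, 4, 25, 23, 19, 14, 18]
arr[5]=23 > 18: no swap
arr[6]=19 > 18: no swap
arr[7]=14 <= 18: swap with position 4, array becomes [1, 18, 14, 4, 14, 23, 19, 25, 18]

Place pivot at position 5: [1, 18, 14, 4, 14, 18, 19, 25, 23]
Pivot position: 5

After partitioning with pivot 18, the array becomes [1, 18, 14, 4, 14, 18, 19, 25, 23]. The pivot is placed at index 5. All elements to the left of the pivot are <= 18, and all elements to the right are > 18.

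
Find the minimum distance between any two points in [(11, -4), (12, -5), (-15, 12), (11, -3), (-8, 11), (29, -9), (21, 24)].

Computing all pairwise distances among 7 points:

d((11, -4), (12, -5)) = 1.4142
d((11, -4), (-15, 12)) = 30.5287
d((11, -4), (11, -3)) = 1.0 <-- minimum
d((11, -4), (-8, 11)) = 24.2074
d((11, -4), (29, -9)) = 18.6815
d((11, -4), (21, 24)) = 29.7321
d((12, -5), (-15, 12)) = 31.9061
d((12, -5), (11, -3)) = 2.2361
d((12, -5), (-8, 11)) = 25.6125
d((12, -5), (29, -9)) = 17.4642
d((12, -5), (21, 24)) = 30.3645
d((-15, 12), (11, -3)) = 30.0167
d((-15, 12), (-8, 11)) = 7.0711
d((-15, 12), (29, -9)) = 48.7545
d((-15, 12), (21, 24)) = 37.9473
d((11, -3), (-8, 11)) = 23.6008
d((11, -3), (29, -9)) = 18.9737
d((11, -3), (21, 24)) = 28.7924
d((-8, 11), (29, -9)) = 42.0595
d((-8, 11), (21, 24)) = 31.7805
d((29, -9), (21, 24)) = 33.9559

Closest pair: (11, -4) and (11, -3) with distance 1.0

The closest pair is (11, -4) and (11, -3) with Euclidean distance 1.0. For 7 points, brute-force pairwise comparison is shown above. For large n, the divide-and-conquer algorithm (sort by x, recurse on halves, check the dividing strip) achieves O(n log n).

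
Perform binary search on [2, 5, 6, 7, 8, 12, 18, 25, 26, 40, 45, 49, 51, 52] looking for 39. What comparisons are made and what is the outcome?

Binary search for 39 in [2, 5, 6, 7, 8, 12, 18, 25, 26, 40, 45, 49, 51, 52]:

lo=0, hi=13, mid=6, arr[mid]=18 -> 18 < 39, search right half
lo=7, hi=13, mid=10, arr[mid]=45 -> 45 > 39, search left half
lo=7, hi=9, mid=8, arr[mid]=26 -> 26 < 39, search right half
lo=9, hi=9, mid=9, arr[mid]=40 -> 40 > 39, search left half
lo=9 > hi=8, target 39 not found

Binary search determines that 39 is not in the array after 4 comparisons. The search space was exhausted without finding the target.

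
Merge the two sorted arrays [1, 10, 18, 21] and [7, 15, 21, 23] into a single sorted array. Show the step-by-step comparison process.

Merging process:

Compare 1 vs 7: take 1 from left. Merged: [1]
Compare 10 vs 7: take 7 from right. Merged: [1, 7]
Compare 10 vs 15: take 10 from left. Merged: [1, 7, 10]
Compare 18 vs 15: take 15 from right. Merged: [1, 7, 10, 15]
Compare 18 vs 21: take 18 from left. Merged: [1, 7, 10, 15, 18]
Compare 21 vs 21: take 21 from left. Merged: [1, 7, 10, 15, 18, 21]
Append remaining from right: [21, 23]. Merged: [1, 7, 10, 15, 18, 21, 21, 23]

Final merged array: [1, 7, 10, 15, 18, 21, 21, 23]
Total comparisons: 6

The merged array is [1, 7, 10, 15, 18, 21, 21, 23], requiring 6 comparisons. The merge step runs in O(n) time where n is the total number of elements.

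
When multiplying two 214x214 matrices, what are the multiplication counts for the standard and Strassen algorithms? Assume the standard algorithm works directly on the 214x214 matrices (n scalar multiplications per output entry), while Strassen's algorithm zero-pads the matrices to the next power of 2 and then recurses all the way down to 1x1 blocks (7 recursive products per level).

Matrix multiplication for 214x214 matrices:

Strassen's algorithm requires power-of-2 dimensions. Pad 214x214 to 256x256 (next power of 2).

Standard algorithm: 214^3 = 9800344 multiplications
Strassen's algorithm: 7^(log2(256)) = 7^8 = 5764801 multiplications
Savings: 9800344 - 5764801 = 4035543 multiplications

Standard: 9800344 multiplications (214^3). Strassen: 5764801 multiplications (7^8, after padding to 256x256). Strassen reduces 8 recursive multiplications to 7 at each level.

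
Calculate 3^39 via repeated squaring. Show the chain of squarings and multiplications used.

Computing 3^39 by squaring (build up from 3^1; each line after the first costs one multiplication):

3^1 = 3
3^2 = (3^1)^2 = 3^2 = 9
3^4 = (3^2)^2 = 9^2 = 81
3^8 = (3^4)^2 = 81^2 = 6561
3^9 = 3 * 3^8 = 3 * 6561 = 19683
3^18 = (3^9)^2 = 19683^2 = 387420489
3^19 = 3 * 3^18 = 3 * 387420489 = 1162261467
3^38 = (3^19)^2 = 1162261467^2 = 1350851717672992089
3^39 = 3 * 3^38 = 3 * 1350851717672992089 = 4052555153018976267

Result: 4052555153018976267
Multiplications needed: 8 (8 lines after 3^1)

3^39 = 4052555153018976267. Using exponentiation by squaring, this requires 8 multiplications. The key idea: if the exponent is even, square the half-power; if odd, multiply by the base once.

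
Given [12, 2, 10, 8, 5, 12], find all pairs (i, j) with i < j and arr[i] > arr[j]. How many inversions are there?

Finding inversions in [12, 2, 10, 8, 5, 12]:

(0, 1): arr[0]=12 > arr[1]=2
(0, 2): arr[0]=12 > arr[2]=10
(0, 3): arr[0]=12 > arr[3]=8
(0, 4): arr[0]=12 > arr[4]=5
(2, 3): arr[2]=10 > arr[3]=8
(2, 4): arr[2]=10 > arr[4]=5
(3, 4): arr[3]=8 > arr[4]=5

Total inversions: 7

The array has 7 inversion(s): (0,1), (0,2), (0,3), (0,4), (2,3), (2,4), (3,4). Each pair (i,j) satisfies i < j and arr[i] > arr[j].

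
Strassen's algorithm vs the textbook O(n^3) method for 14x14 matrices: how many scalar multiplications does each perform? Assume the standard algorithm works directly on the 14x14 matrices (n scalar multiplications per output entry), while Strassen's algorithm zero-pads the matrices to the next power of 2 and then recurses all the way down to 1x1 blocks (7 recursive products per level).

Matrix multiplication for 14x14 matrices:

Strassen's algorithm requires power-of-2 dimensions. Pad 14x14 to 16x16 (next power of 2).

Standard algorithm: 14^3 = 2744 multiplications
Strassen's algorithm: 7^(log2(16)) = 7^4 = 2401 multiplications
Savings: 2744 - 2401 = 343 multiplications

Standard: 2744 multiplications (14^3). Strassen: 2401 multiplications (7^4, after padding to 16x16). Strassen reduces 8 recursive multiplications to 7 at each level.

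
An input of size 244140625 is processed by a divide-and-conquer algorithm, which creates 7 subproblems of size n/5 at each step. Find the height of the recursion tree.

For divide and conquer with division factor 5:

Problem sizes at each level:
Level 0: 244140625
Level 1: 48828125
Level 2: 9765625
Level 3: 1953125
Level 4: 390625
Level 5: 78125
Level 6: 15625
Level 7: 3125
Level 8: 625
Level 9: 125
Level 10: 25
Level 11: 5
Level 12: 1

The root is level 0 and the size-1 base case is level 12 (the tree spans levels 0 through 12, i.e. 13 levels counting the root), so the depth is the number of divisions: log_5(244140625) = 12

The recursion tree depth is log_5(244140625) = 12. At each level, the problem size is divided by 5, so it takes 12 divisions to reduce to a base case of size 1. The algorithm makes 7 recursive calls at each level.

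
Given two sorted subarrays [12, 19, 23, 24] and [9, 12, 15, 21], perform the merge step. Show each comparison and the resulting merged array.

Merging process:

Compare 12 vs 9: take 9 from right. Merged: [9]
Compare 12 vs 12: take 12 from left. Merged: [9, 12]
Compare 19 vs 12: take 12 from right. Merged: [9, 12, 12]
Compare 19 vs 15: take 15 from right. Merged: [9, 12, 12, 15]
Compare 19 vs 21: take 19 from left. Merged: [9, 12, 12, 15, 19]
Compare 23 vs 21: take 21 from right. Merged: [9, 12, 12, 15, 19, 21]
Append remaining from left: [23, 24]. Merged: [9, 12, 12, 15, 19, 21, 23, 24]

Final merged array: [9, 12, 12, 15, 19, 21, 23, 24]
Total comparisons: 6

The merged array is [9, 12, 12, 15, 19, 21, 23, 24], requiring 6 comparisons. The merge step runs in O(n) time where n is the total number of elements.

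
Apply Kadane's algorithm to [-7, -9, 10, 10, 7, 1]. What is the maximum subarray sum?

Using Kadane's algorithm on [-7, -9, 10, 10, 7, 1]:

Scanning through the array:
Position 1 (value -9): max_ending_here = -9, max_so_far = -7
Position 2 (value 10): max_ending_here = 10, max_so_far = 10
Position 3 (value 10): max_ending_here = 20, max_so_far = 20
Position 4 (value 7): max_ending_here = 27, max_so_far = 27
Position 5 (value 1): max_ending_here = 28, max_so_far = 28

Maximum subarray: [10, 10, 7, 1]
Maximum sum: 28

The maximum subarray is [10, 10, 7, 1] with sum 28. This subarray runs from index 2 to index 5.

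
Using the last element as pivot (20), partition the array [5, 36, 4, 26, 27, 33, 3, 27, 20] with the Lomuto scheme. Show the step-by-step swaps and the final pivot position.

Lomuto partition with pivot = 20:

Initial array: [5, 36, 4, 26, 27, 33, 3, 27, 20]

arr[0]=5 <= 20: swap with position 0, array becomes [5, 36, 4, 26, 27, 33, 3, 27, 20]
arr[1]=36 > 20: no swap
arr[2]=4 <= 20: swap with position 1, array becomes [5, 4, 36, 26, 27, 33, 3, 27, 20]
arr[3]=26 > 20: no swap
arr[4]=27 > 20: no swap
arr[5]=33 > 20: no swap
arr[6]=3 <= 20: swap with position 2, array becomes [5, 4, 3, 26, 27, 33, 36, 27, 20]
arr[7]=27 > 20: no swap

Place pivot at position 3: [5, 4, 3, 20, 27, 33, 36, 27, 26]
Pivot position: 3

After partitioning with pivot 20, the array becomes [5, 4, 3, 20, 27, 33, 36, 27, 26]. The pivot is placed at index 3. All elements to the left of the pivot are <= 20, and all elements to the right are > 20.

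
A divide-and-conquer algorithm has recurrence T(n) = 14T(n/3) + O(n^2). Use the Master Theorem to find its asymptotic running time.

Master Theorem for T(n) = 14T(n/3) + O(n^2):

a = 14, b = 3, c = 2
log_b(a) = log_3(14) = 2.4022

Case 1: c = 2 < log_3(14) = 2.4022
T(n) = O(n^(log_3 14))

For T(n) = 14T(n/3) + O(n^2): log_3(14) = 2.4022. This is Case 1 of the Master Theorem (c < log_b(a), work dominated by leaves), giving O(n^(log_3 14)).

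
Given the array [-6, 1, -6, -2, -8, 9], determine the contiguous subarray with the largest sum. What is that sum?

Using Kadane's algorithm on [-6, 1, -6, -2, -8, 9]:

Scanning through the array:
Position 1 (value 1): max_ending_here = 1, max_so_far = 1
Position 2 (value -6): max_ending_here = -5, max_so_far = 1
Position 3 (value -2): max_ending_here = -2, max_so_far = 1
Position 4 (value -8): max_ending_here = -8, max_so_far = 1
Position 5 (value 9): max_ending_here = 9, max_so_far = 9

Maximum subarray: [9]
Maximum sum: 9

The maximum subarray is [9] with sum 9. This subarray runs from index 5 to index 5.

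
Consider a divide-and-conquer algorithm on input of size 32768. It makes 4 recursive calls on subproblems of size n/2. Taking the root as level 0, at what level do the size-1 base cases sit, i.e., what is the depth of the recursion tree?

For divide and conquer with division factor 2:

Problem sizes at each level:
Level 0: 32768
Level 1: 16384
Level 2: 8192
Level 3: 4096
Level 4: 2048
Level 5: 1024
Level 6: 512
Level 7: 256
Level 8: 128
Level 9: 64
Level 10: 32
Level 11: 16
Level 12: 8
Level 13: 4
Level 14: 2
Level 15: 1

The root is level 0 and the size-1 base case is level 15 (the tree spans levels 0 through 15, i.e. 16 levels counting the root), so the depth is the number of divisions: log_2(32768) = 15

The recursion tree depth is log_2(32768) = 15. At each level, the problem size is divided by 2, so it takes 15 divisions to reduce to a base case of size 1. The algorithm makes 4 recursive calls at each level.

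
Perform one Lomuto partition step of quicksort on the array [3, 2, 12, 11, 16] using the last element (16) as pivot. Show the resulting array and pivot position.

Lomuto partition with pivot = 16:

Initial array: [3, 2, 12, 11, 16]

arr[0]=3 <= 16: swap with position 0, array becomes [3, 2, 12, 11, 16]
arr[1]=2 <= 16: swap with position 1, array becomes [3, 2, 12, 11, 16]
arr[2]=12 <= 16: swap with position 2, array becomes [3, 2, 12, 11, 16]
arr[3]=11 <= 16: swap with position 3, array becomes [3, 2, 12, 11, 16]

Place pivot at position 4: [3, 2, 12, 11, 16]
Pivot position: 4

After partitioning with pivot 16, the array becomes [3, 2, 12, 11, 16]. The pivot is placed at index 4. All elements to the left of the pivot are <= 16, and all elements to the right are > 16.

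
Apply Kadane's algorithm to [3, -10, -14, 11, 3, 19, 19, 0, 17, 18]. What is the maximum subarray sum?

Using Kadane's algorithm on [3, -10, -14, 11, 3, 19, 19, 0, 17, 18]:

Scanning through the array:
Position 1 (value -10): max_ending_here = -7, max_so_far = 3
Position 2 (value -14): max_ending_here = -14, max_so_far = 3
Position 3 (value 11): max_ending_here = 11, max_so_far = 11
Position 4 (value 3): max_ending_here = 14, max_so_far = 14
Position 5 (value 19): max_ending_here = 33, max_so_far = 33
Position 6 (value 19): max_ending_here = 52, max_so_far = 52
Position 7 (value 0): max_ending_here = 52, max_so_far = 52
Position 8 (value 17): max_ending_here = 69, max_so_far = 69
Position 9 (value 18): max_ending_here = 87, max_so_far = 87

Maximum subarray: [11, 3, 19, 19, 0, 17, 18]
Maximum sum: 87

The maximum subarray is [11, 3, 19, 19, 0, 17, 18] with sum 87. This subarray runs from index 3 to index 9.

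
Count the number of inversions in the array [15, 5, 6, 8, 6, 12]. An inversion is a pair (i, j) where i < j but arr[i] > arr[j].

Finding inversions in [15, 5, 6, 8, 6, 12]:

(0, 1): arr[0]=15 > arr[1]=5
(0, 2): arr[0]=15 > arr[2]=6
(0, 3): arr[0]=15 > arr[3]=8
(0, 4): arr[0]=15 > arr[4]=6
(0, 5): arr[0]=15 > arr[5]=12
(3, 4): arr[3]=8 > arr[4]=6

Total inversions: 6

The array has 6 inversion(s): (0,1), (0,2), (0,3), (0,4), (0,5), (3,4). Each pair (i,j) satisfies i < j and arr[i] > arr[j].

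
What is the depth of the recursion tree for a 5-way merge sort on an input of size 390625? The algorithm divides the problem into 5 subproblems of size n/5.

For divide and conquer with division factor 5:

Problem sizes at each level:
Level 0: 390625
Level 1: 78125
Level 2: 15625
Level 3: 3125
Level 4: 625
Level 5: 125
Level 6: 25
Level 7: 5
Level 8: 1

The root is level 0 and the size-1 base case is level 8 (the tree spans levels 0 through 8, i.e. 9 levels counting the root), so the depth is the number of divisions: log_5(390625) = 8

The recursion tree depth is log_5(390625) = 8. At each level, the problem size is divided by 5, so it takes 8 divisions to reduce to a base case of size 1. The algorithm makes 5 recursive calls at each level.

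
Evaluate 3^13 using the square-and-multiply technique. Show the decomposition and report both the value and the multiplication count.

Computing 3^13 by squaring (build up from 3^1; each line after the first costs one multiplication):

3^1 = 3
3^2 = (3^1)^2 = 3^2 = 9
3^3 = 3 * 3^2 = 3 * 9 = 27
3^6 = (3^3)^2 = 27^2 = 729
3^12 = (3^6)^2 = 729^2 = 531441
3^13 = 3 * 3^12 = 3 * 531441 = 1594323

Result: 1594323
Multiplications needed: 5 (5 lines after 3^1)

3^13 = 1594323. Using exponentiation by squaring, this requires 5 multiplications. The key idea: if the exponent is even, square the half-power; if odd, multiply by the base once.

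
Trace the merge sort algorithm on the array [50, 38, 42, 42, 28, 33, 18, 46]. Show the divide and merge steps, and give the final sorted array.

Merge sort trace:

Split: [50, 38, 42, 42, 28, 33, 18, 46] -> [50, 38, 42, 42] and [28, 33, 18, 46]
  Split: [50, 38, 42, 42] -> [50, 38] and [42, 42]
    Split: [50, 38] -> [50] and [38]
    Merge: [50] + [38] -> [38, 50]
    Split: [42, 42] -> [42] and [42]
    Merge: [42] + [42] -> [42, 42]
  Merge: [38, 50] + [42, 42] -> [38, 42, 42, 50]
  Split: [28, 33, 18, 46] -> [28, 33] and [18, 46]
    Split: [28, 33] -> [28] and [33]
    Merge: [28] + [33] -> [28, 33]
    Split: [18, 46] -> [18] and [46]
    Merge: [18] + [46] -> [18, 46]
  Merge: [28, 33] + [18, 46] -> [18, 28, 33, 46]
Merge: [38, 42, 42, 50] + [18, 28, 33, 46] -> [18, 28, 33, 38, 42, 42, 46, 50]

Final sorted array: [18, 28, 33, 38, 42, 42, 46, 50]

The merge sort proceeds by recursively splitting the array and merging sorted halves.
After all merges, the sorted array is [18, 28, 33, 38, 42, 42, 46, 50].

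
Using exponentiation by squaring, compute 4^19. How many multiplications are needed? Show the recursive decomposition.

Computing 4^19 by squaring (build up from 4^1; each line after the first costs one multiplication):

4^1 = 4
4^2 = (4^1)^2 = 4^2 = 16
4^4 = (4^2)^2 = 16^2 = 256
4^8 = (4^4)^2 = 256^2 = 65536
4^9 = 4 * 4^8 = 4 * 65536 = 262144
4^18 = (4^9)^2 = 262144^2 = 68719476736
4^19 = 4 * 4^18 = 4 * 68719476736 = 274877906944

Result: 274877906944
Multiplications needed: 6 (6 lines after 4^1)

4^19 = 274877906944. Using exponentiation by squaring, this requires 6 multiplications. The key idea: if the exponent is even, square the half-power; if odd, multiply by the base once.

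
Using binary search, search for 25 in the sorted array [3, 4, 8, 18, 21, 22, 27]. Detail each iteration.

Binary search for 25 in [3, 4, 8, 18, 21, 22, 27]:

lo=0, hi=6, mid=3, arr[mid]=18 -> 18 < 25, search right half
lo=4, hi=6, mid=5, arr[mid]=22 -> 22 < 25, search right half
lo=6, hi=6, mid=6, arr[mid]=27 -> 27 > 25, search left half
lo=6 > hi=5, target 25 not found

Binary search determines that 25 is not in the array after 3 comparisons. The search space was exhausted without finding the target.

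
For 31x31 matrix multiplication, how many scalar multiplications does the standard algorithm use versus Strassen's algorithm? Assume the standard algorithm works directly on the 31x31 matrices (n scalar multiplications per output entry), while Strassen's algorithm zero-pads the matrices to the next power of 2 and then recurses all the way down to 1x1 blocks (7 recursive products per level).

Matrix multiplication for 31x31 matrices:

Strassen's algorithm requires power-of-2 dimensions. Pad 31x31 to 32x32 (next power of 2).

Standard algorithm: 31^3 = 29791 multiplications
Strassen's algorithm: 7^(log2(32)) = 7^5 = 16807 multiplications
Savings: 29791 - 16807 = 12984 multiplications

Standard: 29791 multiplications (31^3). Strassen: 16807 multiplications (7^5, after padding to 32x32). Strassen reduces 8 recursive multiplications to 7 at each level.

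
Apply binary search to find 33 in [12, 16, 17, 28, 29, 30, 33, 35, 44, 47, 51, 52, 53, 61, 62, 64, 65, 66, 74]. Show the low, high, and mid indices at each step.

Binary search for 33 in [12, 16, 17, 28, 29, 30, 33, 35, 44, 47, 51, 52, 53, 61, 62, 64, 65, 66, 74]:

lo=0, hi=18, mid=9, arr[mid]=47 -> 47 > 33, search left half
lo=0, hi=8, mid=4, arr[mid]=29 -> 29 < 33, search right half
lo=5, hi=8, mid=6, arr[mid]=33 -> Found target at index 6!

Binary search finds 33 at index 6 after 3 comparisons. The search repeatedly halves the search space by comparing with the middle element.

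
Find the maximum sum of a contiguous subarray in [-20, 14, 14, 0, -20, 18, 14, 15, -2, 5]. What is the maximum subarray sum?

Using Kadane's algorithm on [-20, 14, 14, 0, -20, 18, 14, 15, -2, 5]:

Scanning through the array:
Position 1 (value 14): max_ending_here = 14, max_so_far = 14
Position 2 (value 14): max_ending_here = 28, max_so_far = 28
Position 3 (value 0): max_ending_here = 28, max_so_far = 28
Position 4 (value -20): max_ending_here = 8, max_so_far = 28
Position 5 (value 18): max_ending_here = 26, max_so_far = 28
Position 6 (value 14): max_ending_here = 40, max_so_far = 40
Position 7 (value 15): max_ending_here = 55, max_so_far = 55
Position 8 (value -2): max_ending_here = 53, max_so_far = 55
Position 9 (value 5): max_ending_here = 58, max_so_far = 58

Maximum subarray: [14, 14, 0, -20, 18, 14, 15, -2, 5]
Maximum sum: 58

The maximum subarray is [14, 14, 0, -20, 18, 14, 15, -2, 5] with sum 58. This subarray runs from index 1 to index 9.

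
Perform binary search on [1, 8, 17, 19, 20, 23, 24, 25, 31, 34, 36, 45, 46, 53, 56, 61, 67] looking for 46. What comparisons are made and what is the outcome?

Binary search for 46 in [1, 8, 17, 19, 20, 23, 24, 25, 31, 34, 36, 45, 46, 53, 56, 61, 67]:

lo=0, hi=16, mid=8, arr[mid]=31 -> 31 < 46, search right half
lo=9, hi=16, mid=12, arr[mid]=46 -> Found target at index 12!

Binary search finds 46 at index 12 after 2 comparisons. The search repeatedly halves the search space by comparing with the middle element.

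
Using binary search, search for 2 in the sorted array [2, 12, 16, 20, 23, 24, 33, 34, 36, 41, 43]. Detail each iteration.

Binary search for 2 in [2, 12, 16, 20, 23, 24, 33, 34, 36, 41, 43]:

lo=0, hi=10, mid=5, arr[mid]=24 -> 24 > 2, search left half
lo=0, hi=4, mid=2, arr[mid]=16 -> 16 > 2, search left half
lo=0, hi=1, mid=0, arr[mid]=2 -> Found target at index 0!

Binary search finds 2 at index 0 after 3 comparisons. The search repeatedly halves the search space by comparing with the middle element.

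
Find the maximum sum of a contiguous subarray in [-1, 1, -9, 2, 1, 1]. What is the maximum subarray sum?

Using Kadane's algorithm on [-1, 1, -9, 2, 1, 1]:

Scanning through the array:
Position 1 (value 1): max_ending_here = 1, max_so_far = 1
Position 2 (value -9): max_ending_here = -8, max_so_far = 1
Position 3 (value 2): max_ending_here = 2, max_so_far = 2
Position 4 (value 1): max_ending_here = 3, max_so_far = 3
Position 5 (value 1): max_ending_here = 4, max_so_far = 4

Maximum subarray: [2, 1, 1]
Maximum sum: 4

The maximum subarray is [2, 1, 1] with sum 4. This subarray runs from index 3 to index 5.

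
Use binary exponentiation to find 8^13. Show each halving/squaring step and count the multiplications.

Computing 8^13 by squaring (build up from 8^1; each line after the first costs one multiplication):

8^1 = 8
8^2 = (8^1)^2 = 8^2 = 64
8^3 = 8 * 8^2 = 8 * 64 = 512
8^6 = (8^3)^2 = 512^2 = 262144
8^12 = (8^6)^2 = 262144^2 = 68719476736
8^13 = 8 * 8^12 = 8 * 68719476736 = 549755813888

Result: 549755813888
Multiplications needed: 5 (5 lines after 8^1)

8^13 = 549755813888. Using exponentiation by squaring, this requires 5 multiplications. The key idea: if the exponent is even, square the half-power; if odd, multiply by the base once.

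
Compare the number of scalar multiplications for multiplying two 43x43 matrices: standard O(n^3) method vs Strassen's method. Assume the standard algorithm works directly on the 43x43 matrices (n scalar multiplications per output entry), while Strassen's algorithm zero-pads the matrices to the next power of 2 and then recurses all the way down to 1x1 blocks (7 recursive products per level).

Matrix multiplication for 43x43 matrices:

Strassen's algorithm requires power-of-2 dimensions. Pad 43x43 to 64x64 (next power of 2).

Standard algorithm: 43^3 = 79507 multiplications
Strassen's algorithm: 7^(log2(64)) = 7^6 = 117649 multiplications
Difference: 79507 - 117649 = -38142 (Strassen uses MORE here due to padding overhead — for small or just-over-power-of-2 n, padding can outweigh the per-level savings)

Standard: 79507 multiplications (43^3). Strassen: 117649 multiplications (7^6, after padding to 64x64). Strassen reduces 8 recursive multiplications to 7 at each level.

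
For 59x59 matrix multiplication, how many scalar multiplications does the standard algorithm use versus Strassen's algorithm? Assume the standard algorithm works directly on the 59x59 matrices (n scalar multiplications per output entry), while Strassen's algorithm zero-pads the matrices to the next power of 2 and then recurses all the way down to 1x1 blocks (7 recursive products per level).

Matrix multiplication for 59x59 matrices:

Strassen's algorithm requires power-of-2 dimensions. Pad 59x59 to 64x64 (next power of 2).

Standard algorithm: 59^3 = 205379 multiplications
Strassen's algorithm: 7^(log2(64)) = 7^6 = 117649 multiplications
Savings: 205379 - 117649 = 87730 multiplications

Standard: 205379 multiplications (59^3). Strassen: 117649 multiplications (7^6, after padding to 64x64). Strassen reduces 8 recursive multiplications to 7 at each level.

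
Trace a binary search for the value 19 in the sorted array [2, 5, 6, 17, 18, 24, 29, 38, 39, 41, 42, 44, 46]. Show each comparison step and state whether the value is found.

Binary search for 19 in [2, 5, 6, 17, 18, 24, 29, 38, 39, 41, 42, 44, 46]:

lo=0, hi=12, mid=6, arr[mid]=29 -> 29 > 19, search left half
lo=0, hi=5, mid=2, arr[mid]=6 -> 6 < 19, search right half
lo=3, hi=5, mid=4, arr[mid]=18 -> 18 < 19, search right half
lo=5, hi=5, mid=5, arr[mid]=24 -> 24 > 19, search left half
lo=5 > hi=4, target 19 not found

Binary search determines that 19 is not in the array after 4 comparisons. The search space was exhausted without finding the target.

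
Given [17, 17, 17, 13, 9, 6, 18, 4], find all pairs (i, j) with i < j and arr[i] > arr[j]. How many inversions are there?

Finding inversions in [17, 17, 17, 13, 9, 6, 18, 4]:

(0, 3): arr[0]=17 > arr[3]=13
(0, 4): arr[0]=17 > arr[4]=9
(0, 5): arr[0]=17 > arr[5]=6
(0, 7): arr[0]=17 > arr[7]=4
(1, 3): arr[1]=17 > arr[3]=13
(1, 4): arr[1]=17 > arr[4]=9
(1, 5): arr[1]=17 > arr[5]=6
(1, 7): arr[1]=17 > arr[7]=4
(2, 3): arr[2]=17 > arr[3]=13
(2, 4): arr[2]=17 > arr[4]=9
(2, 5): arr[2]=17 > arr[5]=6
(2, 7): arr[2]=17 > arr[7]=4
(3, 4): arr[3]=13 > arr[4]=9
(3, 5): arr[3]=13 > arr[5]=6
(3, 7): arr[3]=13 > arr[7]=4
(4, 5): arr[4]=9 > arr[5]=6
(4, 7): arr[4]=9 > arr[7]=4
(5, 7): arr[5]=6 > arr[7]=4
(6, 7): arr[6]=18 > arr[7]=4

Total inversions: 19

The array has 19 inversion(s): (0,3), (0,4), (0,5), (0,7), (1,3), (1,4), (1,5), (1,7), (2,3), (2,4), (2,5), (2,7), (3,4), (3,5), (3,7), (4,5), (4,7), (5,7), (6,7). Each pair (i,j) satisfies i < j and arr[i] > arr[j].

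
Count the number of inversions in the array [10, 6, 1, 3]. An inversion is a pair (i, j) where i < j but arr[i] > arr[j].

Finding inversions in [10, 6, 1, 3]:

(0, 1): arr[0]=10 > arr[1]=6
(0, 2): arr[0]=10 > arr[2]=1
(0, 3): arr[0]=10 > arr[3]=3
(1, 2): arr[1]=6 > arr[2]=1
(1, 3): arr[1]=6 > arr[3]=3

Total inversions: 5

The array has 5 inversion(s): (0,1), (0,2), (0,3), (1,2), (1,3). Each pair (i,j) satisfies i < j and arr[i] > arr[j].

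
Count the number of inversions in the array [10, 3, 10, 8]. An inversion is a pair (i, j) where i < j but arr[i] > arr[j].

Finding inversions in [10, 3, 10, 8]:

(0, 1): arr[0]=10 > arr[1]=3
(0, 3): arr[0]=10 > arr[3]=8
(2, 3): arr[2]=10 > arr[3]=8

Total inversions: 3

The array has 3 inversion(s): (0,1), (0,3), (2,3). Each pair (i,j) satisfies i < j and arr[i] > arr[j].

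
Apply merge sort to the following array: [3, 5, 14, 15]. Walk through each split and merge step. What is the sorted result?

Merge sort trace:

Split: [3, 5, 14, 15] -> [3, 5] and [14, 15]
  Split: [3, 5] -> [3] and [5]
  Merge: [3] + [5] -> [3, 5]
  Split: [14, 15] -> [14] and [15]
  Merge: [14] + [15] -> [14, 15]
Merge: [3, 5] + [14, 15] -> [3, 5, 14, 15]

Final sorted array: [3, 5, 14, 15]

The merge sort proceeds by recursively splitting the array and merging sorted halves.
After all merges, the sorted array is [3, 5, 14, 15].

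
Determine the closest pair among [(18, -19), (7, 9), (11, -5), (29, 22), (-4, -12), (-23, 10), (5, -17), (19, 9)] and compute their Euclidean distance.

Computing all pairwise distances among 8 points:

d((18, -19), (7, 9)) = 30.0832
d((18, -19), (11, -5)) = 15.6525
d((18, -19), (29, 22)) = 42.45
d((18, -19), (-4, -12)) = 23.0868
d((18, -19), (-23, 10)) = 50.2195
d((18, -19), (5, -17)) = 13.1529
d((18, -19), (19, 9)) = 28.0179
d((7, 9), (11, -5)) = 14.5602
d((7, 9), (29, 22)) = 25.5539
d((7, 9), (-4, -12)) = 23.7065
d((7, 9), (-23, 10)) = 30.0167
d((7, 9), (5, -17)) = 26.0768
d((7, 9), (19, 9)) = 12.0
d((11, -5), (29, 22)) = 32.45
d((11, -5), (-4, -12)) = 16.5529
d((11, -5), (-23, 10)) = 37.1618
d((11, -5), (5, -17)) = 13.4164
d((11, -5), (19, 9)) = 16.1245
d((29, 22), (-4, -12)) = 47.3814
d((29, 22), (-23, 10)) = 53.3667
d((29, 22), (5, -17)) = 45.793
d((29, 22), (19, 9)) = 16.4012
d((-4, -12), (-23, 10)) = 29.0689
d((-4, -12), (5, -17)) = 10.2956 <-- minimum
d((-4, -12), (19, 9)) = 31.1448
d((-23, 10), (5, -17)) = 38.8973
d((-23, 10), (19, 9)) = 42.0119
d((5, -17), (19, 9)) = 29.5296

Closest pair: (-4, -12) and (5, -17) with distance 10.2956

The closest pair is (-4, -12) and (5, -17) with Euclidean distance 10.2956. For 8 points, brute-force pairwise comparison is shown above. For large n, the divide-and-conquer algorithm (sort by x, recurse on halves, check the dividing strip) achieves O(n log n).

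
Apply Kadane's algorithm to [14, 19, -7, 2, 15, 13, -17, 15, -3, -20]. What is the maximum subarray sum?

Using Kadane's algorithm on [14, 19, -7, 2, 15, 13, -17, 15, -3, -20]:

Scanning through the array:
Position 1 (value 19): max_ending_here = 33, max_so_far = 33
Position 2 (value -7): max_ending_here = 26, max_so_far = 33
Position 3 (value 2): max_ending_here = 28, max_so_far = 33
Position 4 (value 15): max_ending_here = 43, max_so_far = 43
Position 5 (value 13): max_ending_here = 56, max_so_far = 56
Position 6 (value -17): max_ending_here = 39, max_so_far = 56
Position 7 (value 15): max_ending_here = 54, max_so_far = 56
Position 8 (value -3): max_ending_here = 51, max_so_far = 56
Position 9 (value -20): max_ending_here = 31, max_so_far = 56

Maximum subarray: [14, 19, -7, 2, 15, 13]
Maximum sum: 56

The maximum subarray is [14, 19, -7, 2, 15, 13] with sum 56. This subarray runs from index 0 to index 5.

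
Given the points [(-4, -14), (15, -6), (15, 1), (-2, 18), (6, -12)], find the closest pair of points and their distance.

Computing all pairwise distances among 5 points:

d((-4, -14), (15, -6)) = 20.6155
d((-4, -14), (15, 1)) = 24.2074
d((-4, -14), (-2, 18)) = 32.0624
d((-4, -14), (6, -12)) = 10.198
d((15, -6), (15, 1)) = 7.0 <-- minimum
d((15, -6), (-2, 18)) = 29.4109
d((15, -6), (6, -12)) = 10.8167
d((15, 1), (-2, 18)) = 24.0416
d((15, 1), (6, -12)) = 15.8114
d((-2, 18), (6, -12)) = 31.0483

Closest pair: (15, -6) and (15, 1) with distance 7.0

The closest pair is (15, -6) and (15, 1) with Euclidean distance 7.0. For 5 points, brute-force pairwise comparison is shown above. For large n, the divide-and-conquer algorithm (sort by x, recurse on halves, check the dividing strip) achieves O(n log n).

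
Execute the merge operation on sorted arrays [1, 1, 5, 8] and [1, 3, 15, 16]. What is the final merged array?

Merging process:

Compare 1 vs 1: take 1 from left. Merged: [1]
Compare 1 vs 1: take 1 from left. Merged: [1, 1]
Compare 5 vs 1: take 1 from right. Merged: [1, 1, 1]
Compare 5 vs 3: take 3 from right. Merged: [1, 1, 1, 3]
Compare 5 vs 15: take 5 from left. Merged: [1, 1, 1, 3, 5]
Compare 8 vs 15: take 8 from left. Merged: [1, 1, 1, 3, 5, 8]
Append remaining from right: [15, 16]. Merged: [1, 1, 1, 3, 5, 8, 15, 16]

Final merged array: [1, 1, 1, 3, 5, 8, 15, 16]
Total comparisons: 6

The merged array is [1, 1, 1, 3, 5, 8, 15, 16], requiring 6 comparisons. The merge step runs in O(n) time where n is the total number of elements.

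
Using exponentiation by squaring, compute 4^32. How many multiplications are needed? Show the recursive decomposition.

Computing 4^32 by squaring (build up from 4^1; each line after the first costs one multiplication):

4^1 = 4
4^2 = (4^1)^2 = 4^2 = 16
4^4 = (4^2)^2 = 16^2 = 256
4^8 = (4^4)^2 = 256^2 = 65536
4^16 = (4^8)^2 = 65536^2 = 4294967296
4^32 = (4^16)^2 = 4294967296^2 = 18446744073709551616

Result: 18446744073709551616
Multiplications needed: 5 (5 lines after 4^1)

4^32 = 18446744073709551616. Using exponentiation by squaring, this requires 5 multiplications. The key idea: if the exponent is even, square the half-power; if odd, multiply by the base once.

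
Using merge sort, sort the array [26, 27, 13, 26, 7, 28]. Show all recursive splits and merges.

Merge sort trace:

Split: [26, 27, 13, 26, 7, 28] -> [26, 27, 13] and [26, 7, 28]
  Split: [26, 27, 13] -> [26] and [27, 13]
    Split: [27, 13] -> [27] and [13]
    Merge: [27] + [13] -> [13, 27]
  Merge: [26] + [13, 27] -> [13, 26, 27]
  Split: [26, 7, 28] -> [26] and [7, 28]
    Split: [7, 28] -> [7] and [28]
    Merge: [7] + [28] -> [7, 28]
  Merge: [26] + [7, 28] -> [7, 26, 28]
Merge: [13, 26, 27] + [7, 26, 28] -> [7, 13, 26, 26, 27, 28]

Final sorted array: [7, 13, 26, 26, 27, 28]

The merge sort proceeds by recursively splitting the array and merging sorted halves.
After all merges, the sorted array is [7, 13, 26, 26, 27, 28].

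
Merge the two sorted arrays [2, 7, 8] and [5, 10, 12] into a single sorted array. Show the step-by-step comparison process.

Merging process:

Compare 2 vs 5: take 2 from left. Merged: [2]
Compare 7 vs 5: take 5 from right. Merged: [2, 5]
Compare 7 vs 10: take 7 from left. Merged: [2, 5, 7]
Compare 8 vs 10: take 8 from left. Merged: [2, 5, 7, 8]
Append remaining from right: [10, 12]. Merged: [2, 5, 7, 8, 10, 12]

Final merged array: [2, 5, 7, 8, 10, 12]
Total comparisons: 4

The merged array is [2, 5, 7, 8, 10, 12], requiring 4 comparisons. The merge step runs in O(n) time where n is the total number of elements.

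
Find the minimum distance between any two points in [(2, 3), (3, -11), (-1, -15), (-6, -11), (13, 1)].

Computing all pairwise distances among 5 points:

d((2, 3), (3, -11)) = 14.0357
d((2, 3), (-1, -15)) = 18.2483
d((2, 3), (-6, -11)) = 16.1245
d((2, 3), (13, 1)) = 11.1803
d((3, -11), (-1, -15)) = 5.6569 <-- minimum
d((3, -11), (-6, -11)) = 9.0
d((3, -11), (13, 1)) = 15.6205
d((-1, -15), (-6, -11)) = 6.4031
d((-1, -15), (13, 1)) = 21.2603
d((-6, -11), (13, 1)) = 22.4722

Closest pair: (3, -11) and (-1, -15) with distance 5.6569

The closest pair is (3, -11) and (-1, -15) with Euclidean distance 5.6569. For 5 points, brute-force pairwise comparison is shown above. For large n, the divide-and-conquer algorithm (sort by x, recurse on halves, check the dividing strip) achieves O(n log n).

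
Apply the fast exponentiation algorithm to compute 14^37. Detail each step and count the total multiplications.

Computing 14^37 by squaring (build up from 14^1; each line after the first costs one multiplication):

14^1 = 14
14^2 = (14^1)^2 = 14^2 = 196
14^4 = (14^2)^2 = 196^2 = 38416
14^8 = (14^4)^2 = 38416^2 = 1475789056
14^9 = 14 * 14^8 = 14 * 1475789056 = 20661046784
14^18 = (14^9)^2 = 20661046784^2 = 426878854210636742656
14^36 = (14^18)^2 = 426878854210636742656^2 = 182225556172186058674940229804729969934336
14^37 = 14 * 14^36 = 14 * 182225556172186058674940229804729969934336 = 2551157786410604821449163217266219579080704

Result: 2551157786410604821449163217266219579080704
Multiplications needed: 7 (7 lines after 14^1)

14^37 = 2551157786410604821449163217266219579080704. Using exponentiation by squaring, this requires 7 multiplications. The key idea: if the exponent is even, square the half-power; if odd, multiply by the base once.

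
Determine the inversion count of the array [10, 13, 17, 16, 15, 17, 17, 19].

Finding inversions in [10, 13, 17, 16, 15, 17, 17, 19]:

(2, 3): arr[2]=17 > arr[3]=16
(2, 4): arr[2]=17 > arr[4]=15
(3, 4): arr[3]=16 > arr[4]=15

Total inversions: 3

The array has 3 inversion(s): (2,3), (2,4), (3,4). Each pair (i,j) satisfies i < j and arr[i] > arr[j].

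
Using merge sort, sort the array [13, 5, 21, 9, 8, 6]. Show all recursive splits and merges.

Merge sort trace:

Split: [13, 5, 21, 9, 8, 6] -> [13, 5, 21] and [9, 8, 6]
  Split: [13, 5, 21] -> [13] and [5, 21]
    Split: [5, 21] -> [5] and [21]
    Merge: [5] + [21] -> [5, 21]
  Merge: [13] + [5, 21] -> [5, 13, 21]
  Split: [9, 8, 6] -> [9] and [8, 6]
    Split: [8, 6] -> [8] and [6]
    Merge: [8] + [6] -> [6, 8]
  Merge: [9] + [6, 8] -> [6, 8, 9]
Merge: [5, 13, 21] + [6, 8, 9] -> [5, 6, 8, 9, 13, 21]

Final sorted array: [5, 6, 8, 9, 13, 21]

The merge sort proceeds by recursively splitting the array and merging sorted halves.
After all merges, the sorted array is [5, 6, 8, 9, 13, 21].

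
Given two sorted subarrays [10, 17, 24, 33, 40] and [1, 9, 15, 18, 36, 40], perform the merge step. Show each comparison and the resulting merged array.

Merging process:

Compare 10 vs 1: take 1 from right. Merged: [1]
Compare 10 vs 9: take 9 from right. Merged: [1, 9]
Compare 10 vs 15: take 10 from left. Merged: [1, 9, 10]
Compare 17 vs 15: take 15 from right. Merged: [1, 9, 10, 15]
Compare 17 vs 18: take 17 from left. Merged: [1, 9, 10, 15, 17]
Compare 24 vs 18: take 18 from right. Merged: [1, 9, 10, 15, 17, 18]
Compare 24 vs 36: take 24 from left. Merged: [1, 9, 10, 15, 17, 18, 24]
Compare 33 vs 36: take 33 from left. Merged: [1, 9, 10, 15, 17, 18, 24, 33]
Compare 40 vs 36: take 36 from right. Merged: [1, 9, 10, 15, 17, 18, 24, 33, 36]
Compare 40 vs 40: take 40 from left. Merged: [1, 9, 10, 15, 17, 18, 24, 33, 36, 40]
Append remaining from right: [40]. Merged: [1, 9, 10, 15, 17, 18, 24, 33, 36, 40, 40]

Final merged array: [1, 9, 10, 15, 17, 18, 24, 33, 36, 40, 40]
Total comparisons: 10

The merged array is [1, 9, 10, 15, 17, 18, 24, 33, 36, 40, 40], requiring 10 comparisons. The merge step runs in O(n) time where n is the total number of elements.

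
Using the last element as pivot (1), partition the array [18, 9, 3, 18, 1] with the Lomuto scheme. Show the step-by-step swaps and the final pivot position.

Lomuto partition with pivot = 1:

Initial array: [18, 9, 3, 18, 1]

arr[0]=18 > 1: no swap
arr[1]=9 > 1: no swap
arr[2]=3 > 1: no swap
arr[3]=18 > 1: no swap

Place pivot at position 0: [1, 9, 3, 18, 18]
Pivot position: 0

After partitioning with pivot 1, the array becomes [1, 9, 3, 18, 18]. The pivot is placed at index 0. All elements to the left of the pivot are <= 1, and all elements to the right are > 1.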